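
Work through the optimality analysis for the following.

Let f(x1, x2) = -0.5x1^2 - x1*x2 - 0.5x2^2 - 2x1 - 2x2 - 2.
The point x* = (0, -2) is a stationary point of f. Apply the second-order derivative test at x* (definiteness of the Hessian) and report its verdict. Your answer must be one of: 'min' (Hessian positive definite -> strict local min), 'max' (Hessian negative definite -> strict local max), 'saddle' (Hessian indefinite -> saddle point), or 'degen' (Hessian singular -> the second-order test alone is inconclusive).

Compute the Hessian H = grad^2 f:
  H = [[-1, -1], [-1, -1]]
Verify stationarity: grad f(x*) = H x* + g = (0, 0).
Eigenvalues of H: -2, 0.
H has a zero eigenvalue (singular; negative semidefinite but not definite), so H is neither positive definite, negative definite, nor indefinite. The second-order test alone is inconclusive -> degen.
(Indeed, f is constant along the null direction of H through x*, so x* is not a strict local extremum.)

degen


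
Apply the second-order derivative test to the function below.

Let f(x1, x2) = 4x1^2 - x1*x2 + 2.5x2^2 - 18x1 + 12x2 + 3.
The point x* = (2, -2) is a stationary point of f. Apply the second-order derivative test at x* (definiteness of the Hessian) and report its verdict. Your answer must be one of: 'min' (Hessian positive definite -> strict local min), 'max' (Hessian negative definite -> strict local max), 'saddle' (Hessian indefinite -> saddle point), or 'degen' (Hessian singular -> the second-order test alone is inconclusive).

Compute the Hessian H = grad^2 f:
  H = [[8, -1], [-1, 5]]
Verify stationarity: grad f(x*) = H x* + g = (0, 0).
Eigenvalues of H: 4.6972, 8.3028.
Both eigenvalues > 0, so H is positive definite -> x* is a strict local min.

min


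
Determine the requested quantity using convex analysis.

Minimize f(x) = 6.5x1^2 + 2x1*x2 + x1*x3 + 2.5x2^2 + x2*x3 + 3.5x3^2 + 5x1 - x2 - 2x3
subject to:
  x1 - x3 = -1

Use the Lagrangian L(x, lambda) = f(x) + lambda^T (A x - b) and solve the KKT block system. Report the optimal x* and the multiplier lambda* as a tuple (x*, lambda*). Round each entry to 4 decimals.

Form the Lagrangian:
  L(x, lambda) = (1/2) x^T Q x + c^T x + lambda^T (A x - b)
Stationarity (grad_x L = 0): Q x + c + A^T lambda = 0.
Primal feasibility: A x = b.

This gives the KKT block system:
  [ Q   A^T ] [ x     ]   [-c ]
  [ A    0  ] [ lambda ] = [ b ]

Solving the linear system:
  x*      = (-0.5446, 0.3267, 0.4554)
  lambda* = (0.9703)
  f(x*)   = -1.495

x* = (-0.5446, 0.3267, 0.4554), lambda* = (0.9703)


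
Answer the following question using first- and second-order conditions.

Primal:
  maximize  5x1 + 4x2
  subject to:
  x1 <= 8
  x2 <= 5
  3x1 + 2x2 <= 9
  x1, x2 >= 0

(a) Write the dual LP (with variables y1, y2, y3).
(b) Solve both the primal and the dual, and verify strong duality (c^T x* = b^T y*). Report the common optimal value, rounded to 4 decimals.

The standard primal-dual pair for 'max c^T x s.t. A x <= b, x >= 0' is:
  Dual:  min b^T y  s.t.  A^T y >= c,  y >= 0.

So the dual LP is:
  minimize  8y1 + 5y2 + 9y3
  subject to:
    y1 + 3y3 >= 5
    y2 + 2y3 >= 4
    y1, y2, y3 >= 0

Solving the primal: x* = (0, 4.5).
  primal value c^T x* = 18.
Solving the dual: y* = (0, 0, 2).
  dual value b^T y* = 18.
Strong duality: c^T x* = b^T y*. Confirmed.

18


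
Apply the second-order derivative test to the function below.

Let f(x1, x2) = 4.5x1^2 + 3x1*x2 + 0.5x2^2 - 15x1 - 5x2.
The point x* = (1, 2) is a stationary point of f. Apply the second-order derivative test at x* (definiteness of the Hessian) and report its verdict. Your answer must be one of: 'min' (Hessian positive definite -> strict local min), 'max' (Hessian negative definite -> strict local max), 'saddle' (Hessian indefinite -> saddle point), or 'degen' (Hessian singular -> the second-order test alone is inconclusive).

Compute the Hessian H = grad^2 f:
  H = [[9, 3], [3, 1]]
Verify stationarity: grad f(x*) = H x* + g = (0, 0).
Eigenvalues of H: 0, 10.
H has a zero eigenvalue (singular; positive semidefinite but not definite), so H is neither positive definite, negative definite, nor indefinite. The second-order test alone is inconclusive -> degen.
(Indeed, f is constant along the null direction of H through x*, so x* is not a strict local extremum.)

degen


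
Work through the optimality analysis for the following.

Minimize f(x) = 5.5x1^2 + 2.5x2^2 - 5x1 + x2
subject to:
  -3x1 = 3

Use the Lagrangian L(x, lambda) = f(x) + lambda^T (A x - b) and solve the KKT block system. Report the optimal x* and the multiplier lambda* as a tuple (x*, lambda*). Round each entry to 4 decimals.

Form the Lagrangian:
  L(x, lambda) = (1/2) x^T Q x + c^T x + lambda^T (A x - b)
Stationarity (grad_x L = 0): Q x + c + A^T lambda = 0.
Primal feasibility: A x = b.

This gives the KKT block system:
  [ Q   A^T ] [ x     ]   [-c ]
  [ A    0  ] [ lambda ] = [ b ]

Solving the linear system:
  x*      = (-1, -0.2)
  lambda* = (-5.3333)
  f(x*)   = 10.4

x* = (-1, -0.2), lambda* = (-5.3333)


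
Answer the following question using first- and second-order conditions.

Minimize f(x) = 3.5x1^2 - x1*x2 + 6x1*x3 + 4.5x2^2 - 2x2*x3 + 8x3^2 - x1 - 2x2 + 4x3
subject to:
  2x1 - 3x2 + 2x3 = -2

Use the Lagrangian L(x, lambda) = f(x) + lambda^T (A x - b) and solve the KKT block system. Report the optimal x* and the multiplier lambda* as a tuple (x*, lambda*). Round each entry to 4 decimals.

Form the Lagrangian:
  L(x, lambda) = (1/2) x^T Q x + c^T x + lambda^T (A x - b)
Stationarity (grad_x L = 0): Q x + c + A^T lambda = 0.
Primal feasibility: A x = b.

This gives the KKT block system:
  [ Q   A^T ] [ x     ]   [-c ]
  [ A    0  ] [ lambda ] = [ b ]

Solving the linear system:
  x*      = (0.2446, 0.5494, -0.4206)
  lambda* = (1.1803)
  f(x*)   = -0.3326

x* = (0.2446, 0.5494, -0.4206), lambda* = (1.1803)


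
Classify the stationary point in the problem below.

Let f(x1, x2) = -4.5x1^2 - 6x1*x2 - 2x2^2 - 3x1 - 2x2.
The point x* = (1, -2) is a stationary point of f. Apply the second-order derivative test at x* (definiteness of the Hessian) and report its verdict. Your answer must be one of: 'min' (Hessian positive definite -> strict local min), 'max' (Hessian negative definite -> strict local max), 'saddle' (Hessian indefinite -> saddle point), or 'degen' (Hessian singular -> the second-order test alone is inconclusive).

Compute the Hessian H = grad^2 f:
  H = [[-9, -6], [-6, -4]]
Verify stationarity: grad f(x*) = H x* + g = (0, 0).
Eigenvalues of H: -13, 0.
H has a zero eigenvalue (singular; negative semidefinite but not definite), so H is neither positive definite, negative definite, nor indefinite. The second-order test alone is inconclusive -> degen.
(Indeed, f is constant along the null direction of H through x*, so x* is not a strict local extremum.)

degen


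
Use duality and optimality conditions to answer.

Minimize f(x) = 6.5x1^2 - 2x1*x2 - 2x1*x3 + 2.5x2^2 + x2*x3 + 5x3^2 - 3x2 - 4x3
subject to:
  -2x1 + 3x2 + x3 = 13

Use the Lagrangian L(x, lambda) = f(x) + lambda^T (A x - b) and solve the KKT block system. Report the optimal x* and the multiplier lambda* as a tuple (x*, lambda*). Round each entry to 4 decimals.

Form the Lagrangian:
  L(x, lambda) = (1/2) x^T Q x + c^T x + lambda^T (A x - b)
Stationarity (grad_x L = 0): Q x + c + A^T lambda = 0.
Primal feasibility: A x = b.

This gives the KKT block system:
  [ Q   A^T ] [ x     ]   [-c ]
  [ A    0  ] [ lambda ] = [ b ]

Solving the linear system:
  x*      = (-0.2222, 4, 0.5556)
  lambda* = (-6)
  f(x*)   = 31.8889

x* = (-0.2222, 4, 0.5556), lambda* = (-6)


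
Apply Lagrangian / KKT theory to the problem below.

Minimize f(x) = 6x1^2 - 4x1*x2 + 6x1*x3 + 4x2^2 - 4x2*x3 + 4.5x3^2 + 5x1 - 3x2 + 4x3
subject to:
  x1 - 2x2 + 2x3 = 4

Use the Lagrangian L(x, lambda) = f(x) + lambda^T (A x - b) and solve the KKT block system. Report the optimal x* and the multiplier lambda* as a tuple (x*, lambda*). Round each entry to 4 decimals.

Form the Lagrangian:
  L(x, lambda) = (1/2) x^T Q x + c^T x + lambda^T (A x - b)
Stationarity (grad_x L = 0): Q x + c + A^T lambda = 0.
Primal feasibility: A x = b.

This gives the KKT block system:
  [ Q   A^T ] [ x     ]   [-c ]
  [ A    0  ] [ lambda ] = [ b ]

Solving the linear system:
  x*      = (-0.8041, -1.2669, 1.1351)
  lambda* = (-7.2297)
  f(x*)   = 16.6199

x* = (-0.8041, -1.2669, 1.1351), lambda* = (-7.2297)


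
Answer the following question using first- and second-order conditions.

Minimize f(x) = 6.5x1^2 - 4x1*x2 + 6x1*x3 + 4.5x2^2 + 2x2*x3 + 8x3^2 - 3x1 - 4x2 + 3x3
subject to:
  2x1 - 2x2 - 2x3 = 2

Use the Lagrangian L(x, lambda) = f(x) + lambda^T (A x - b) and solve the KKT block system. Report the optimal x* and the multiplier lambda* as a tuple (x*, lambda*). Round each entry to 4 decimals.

Form the Lagrangian:
  L(x, lambda) = (1/2) x^T Q x + c^T x + lambda^T (A x - b)
Stationarity (grad_x L = 0): Q x + c + A^T lambda = 0.
Primal feasibility: A x = b.

This gives the KKT block system:
  [ Q   A^T ] [ x     ]   [-c ]
  [ A    0  ] [ lambda ] = [ b ]

Solving the linear system:
  x*      = (1.0316, 0.8456, -0.814)
  lambda* = (-1.0719)
  f(x*)   = -3.3877

x* = (1.0316, 0.8456, -0.814), lambda* = (-1.0719)


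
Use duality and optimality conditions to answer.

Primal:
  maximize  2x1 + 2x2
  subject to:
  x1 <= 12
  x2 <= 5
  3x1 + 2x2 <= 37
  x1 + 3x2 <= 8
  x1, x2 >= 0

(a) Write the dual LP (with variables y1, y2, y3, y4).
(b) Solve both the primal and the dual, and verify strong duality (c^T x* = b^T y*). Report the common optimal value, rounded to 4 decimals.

The standard primal-dual pair for 'max c^T x s.t. A x <= b, x >= 0' is:
  Dual:  min b^T y  s.t.  A^T y >= c,  y >= 0.

So the dual LP is:
  minimize  12y1 + 5y2 + 37y3 + 8y4
  subject to:
    y1 + 3y3 + y4 >= 2
    y2 + 2y3 + 3y4 >= 2
    y1, y2, y3, y4 >= 0

Solving the primal: x* = (8, 0).
  primal value c^T x* = 16.
Solving the dual: y* = (0, 0, 0, 2).
  dual value b^T y* = 16.
Strong duality: c^T x* = b^T y*. Confirmed.

16


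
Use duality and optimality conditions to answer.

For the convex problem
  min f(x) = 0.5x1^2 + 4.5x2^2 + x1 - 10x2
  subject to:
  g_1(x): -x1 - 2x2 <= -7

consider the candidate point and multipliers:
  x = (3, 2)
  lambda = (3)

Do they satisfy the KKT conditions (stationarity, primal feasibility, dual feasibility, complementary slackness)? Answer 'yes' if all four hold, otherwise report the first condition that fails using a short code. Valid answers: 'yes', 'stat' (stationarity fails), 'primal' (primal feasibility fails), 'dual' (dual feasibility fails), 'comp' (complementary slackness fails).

Gradient of f: grad f(x) = Q x + c = (4, 8)
Constraint values g_i(x) = a_i^T x - b_i:
  g_1((3, 2)) = 0
Stationarity residual: grad f(x) + sum_i lambda_i a_i = (1, 2)
  -> stationarity FAILS
Primal feasibility (all g_i <= 0): OK
Dual feasibility (all lambda_i >= 0): OK
Complementary slackness (lambda_i * g_i(x) = 0 for all i): OK

Verdict: the first failing condition is stationarity -> stat.

stat


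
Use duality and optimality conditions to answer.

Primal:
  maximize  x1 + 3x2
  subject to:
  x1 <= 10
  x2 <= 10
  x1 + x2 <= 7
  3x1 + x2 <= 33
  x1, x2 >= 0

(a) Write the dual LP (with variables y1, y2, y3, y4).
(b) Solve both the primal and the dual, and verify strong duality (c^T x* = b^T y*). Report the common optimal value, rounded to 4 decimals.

The standard primal-dual pair for 'max c^T x s.t. A x <= b, x >= 0' is:
  Dual:  min b^T y  s.t.  A^T y >= c,  y >= 0.

So the dual LP is:
  minimize  10y1 + 10y2 + 7y3 + 33y4
  subject to:
    y1 + y3 + 3y4 >= 1
    y2 + y3 + y4 >= 3
    y1, y2, y3, y4 >= 0

Solving the primal: x* = (0, 7).
  primal value c^T x* = 21.
Solving the dual: y* = (0, 0, 3, 0).
  dual value b^T y* = 21.
Strong duality: c^T x* = b^T y*. Confirmed.

21


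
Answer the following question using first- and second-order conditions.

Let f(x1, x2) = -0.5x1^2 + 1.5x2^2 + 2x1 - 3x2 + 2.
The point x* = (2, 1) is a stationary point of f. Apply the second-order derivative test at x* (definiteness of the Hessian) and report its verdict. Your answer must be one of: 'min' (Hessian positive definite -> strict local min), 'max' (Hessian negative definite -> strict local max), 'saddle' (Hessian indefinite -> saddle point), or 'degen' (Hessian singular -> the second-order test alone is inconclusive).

Compute the Hessian H = grad^2 f:
  H = [[-1, 0], [0, 3]]
Verify stationarity: grad f(x*) = H x* + g = (0, 0).
Eigenvalues of H: -1, 3.
Eigenvalues have mixed signs, so H is indefinite -> x* is a saddle point.

saddle


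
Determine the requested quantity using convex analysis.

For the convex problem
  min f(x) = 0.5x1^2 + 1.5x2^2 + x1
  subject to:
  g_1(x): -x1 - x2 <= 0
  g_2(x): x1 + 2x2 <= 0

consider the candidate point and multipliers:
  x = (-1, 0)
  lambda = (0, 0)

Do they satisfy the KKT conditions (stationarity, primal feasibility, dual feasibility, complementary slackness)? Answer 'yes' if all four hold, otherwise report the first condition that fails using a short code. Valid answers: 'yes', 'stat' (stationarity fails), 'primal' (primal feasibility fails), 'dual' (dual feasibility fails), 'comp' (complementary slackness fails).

Gradient of f: grad f(x) = Q x + c = (0, 0)
Constraint values g_i(x) = a_i^T x - b_i:
  g_1((-1, 0)) = 1
  g_2((-1, 0)) = -1
Stationarity residual: grad f(x) + sum_i lambda_i a_i = (0, 0)
  -> stationarity OK
Primal feasibility (all g_i <= 0): FAILS
Dual feasibility (all lambda_i >= 0): OK
Complementary slackness (lambda_i * g_i(x) = 0 for all i): OK

Verdict: the first failing condition is primal_feasibility -> primal.

primal


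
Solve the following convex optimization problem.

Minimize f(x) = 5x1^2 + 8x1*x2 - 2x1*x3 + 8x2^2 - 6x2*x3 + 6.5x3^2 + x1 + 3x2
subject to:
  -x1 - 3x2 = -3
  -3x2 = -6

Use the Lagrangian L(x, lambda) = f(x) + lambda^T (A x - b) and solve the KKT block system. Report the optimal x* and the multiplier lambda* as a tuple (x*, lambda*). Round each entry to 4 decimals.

Form the Lagrangian:
  L(x, lambda) = (1/2) x^T Q x + c^T x + lambda^T (A x - b)
Stationarity (grad_x L = 0): Q x + c + A^T lambda = 0.
Primal feasibility: A x = b.

This gives the KKT block system:
  [ Q   A^T ] [ x     ]   [-c ]
  [ A    0  ] [ lambda ] = [ b ]

Solving the linear system:
  x*      = (-3, 2, 0.4615)
  lambda* = (-13.9231, 16.6667)
  f(x*)   = 30.6154

x* = (-3, 2, 0.4615), lambda* = (-13.9231, 16.6667)


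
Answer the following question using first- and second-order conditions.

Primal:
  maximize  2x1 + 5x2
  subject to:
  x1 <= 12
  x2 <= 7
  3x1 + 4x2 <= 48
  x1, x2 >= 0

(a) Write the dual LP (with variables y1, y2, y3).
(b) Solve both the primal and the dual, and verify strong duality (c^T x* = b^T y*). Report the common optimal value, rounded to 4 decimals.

The standard primal-dual pair for 'max c^T x s.t. A x <= b, x >= 0' is:
  Dual:  min b^T y  s.t.  A^T y >= c,  y >= 0.

So the dual LP is:
  minimize  12y1 + 7y2 + 48y3
  subject to:
    y1 + 3y3 >= 2
    y2 + 4y3 >= 5
    y1, y2, y3 >= 0

Solving the primal: x* = (6.6667, 7).
  primal value c^T x* = 48.3333.
Solving the dual: y* = (0, 2.3333, 0.6667).
  dual value b^T y* = 48.3333.
Strong duality: c^T x* = b^T y*. Confirmed.

48.3333


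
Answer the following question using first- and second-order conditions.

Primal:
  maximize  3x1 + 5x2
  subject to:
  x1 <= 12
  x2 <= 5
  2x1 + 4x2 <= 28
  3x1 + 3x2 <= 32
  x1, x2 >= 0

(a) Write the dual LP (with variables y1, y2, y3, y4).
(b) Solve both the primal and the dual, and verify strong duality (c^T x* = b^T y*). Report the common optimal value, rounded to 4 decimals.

The standard primal-dual pair for 'max c^T x s.t. A x <= b, x >= 0' is:
  Dual:  min b^T y  s.t.  A^T y >= c,  y >= 0.

So the dual LP is:
  minimize  12y1 + 5y2 + 28y3 + 32y4
  subject to:
    y1 + 2y3 + 3y4 >= 3
    y2 + 4y3 + 3y4 >= 5
    y1, y2, y3, y4 >= 0

Solving the primal: x* = (7.3333, 3.3333).
  primal value c^T x* = 38.6667.
Solving the dual: y* = (0, 0, 1, 0.3333).
  dual value b^T y* = 38.6667.
Strong duality: c^T x* = b^T y*. Confirmed.

38.6667


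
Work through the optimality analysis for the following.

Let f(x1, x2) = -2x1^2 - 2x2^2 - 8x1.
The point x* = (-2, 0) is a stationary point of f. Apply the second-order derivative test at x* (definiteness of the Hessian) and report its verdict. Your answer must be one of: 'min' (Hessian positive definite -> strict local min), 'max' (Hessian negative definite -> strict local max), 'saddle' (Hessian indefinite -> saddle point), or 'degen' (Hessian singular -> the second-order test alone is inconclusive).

Compute the Hessian H = grad^2 f:
  H = [[-4, 0], [0, -4]]
Verify stationarity: grad f(x*) = H x* + g = (0, 0).
Eigenvalues of H: -4, -4.
Both eigenvalues < 0, so H is negative definite -> x* is a strict local max.

max


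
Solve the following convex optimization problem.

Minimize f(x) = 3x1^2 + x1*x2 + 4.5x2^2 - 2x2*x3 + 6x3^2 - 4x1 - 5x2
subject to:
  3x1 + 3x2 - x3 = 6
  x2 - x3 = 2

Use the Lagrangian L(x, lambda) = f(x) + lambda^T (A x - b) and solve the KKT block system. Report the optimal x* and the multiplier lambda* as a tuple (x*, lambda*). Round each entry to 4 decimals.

Form the Lagrangian:
  L(x, lambda) = (1/2) x^T Q x + c^T x + lambda^T (A x - b)
Stationarity (grad_x L = 0): Q x + c + A^T lambda = 0.
Primal feasibility: A x = b.

This gives the KKT block system:
  [ Q   A^T ] [ x     ]   [-c ]
  [ A    0  ] [ lambda ] = [ b ]

Solving the linear system:
  x*      = (0.3758, 1.4364, -0.5636)
  lambda* = (0.103, -9.7394)
  f(x*)   = 5.0879

x* = (0.3758, 1.4364, -0.5636), lambda* = (0.103, -9.7394)


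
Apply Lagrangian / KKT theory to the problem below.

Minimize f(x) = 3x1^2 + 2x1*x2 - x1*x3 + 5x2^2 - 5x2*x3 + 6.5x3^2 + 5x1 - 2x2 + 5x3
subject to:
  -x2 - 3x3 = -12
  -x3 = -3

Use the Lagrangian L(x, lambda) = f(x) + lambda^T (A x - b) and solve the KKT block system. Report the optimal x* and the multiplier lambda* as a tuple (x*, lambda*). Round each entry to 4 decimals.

Form the Lagrangian:
  L(x, lambda) = (1/2) x^T Q x + c^T x + lambda^T (A x - b)
Stationarity (grad_x L = 0): Q x + c + A^T lambda = 0.
Primal feasibility: A x = b.

This gives the KKT block system:
  [ Q   A^T ] [ x     ]   [-c ]
  [ A    0  ] [ lambda ] = [ b ]

Solving the linear system:
  x*      = (-1.3333, 3, 3)
  lambda* = (10.3333, -0.6667)
  f(x*)   = 62.1667

x* = (-1.3333, 3, 3), lambda* = (10.3333, -0.6667)


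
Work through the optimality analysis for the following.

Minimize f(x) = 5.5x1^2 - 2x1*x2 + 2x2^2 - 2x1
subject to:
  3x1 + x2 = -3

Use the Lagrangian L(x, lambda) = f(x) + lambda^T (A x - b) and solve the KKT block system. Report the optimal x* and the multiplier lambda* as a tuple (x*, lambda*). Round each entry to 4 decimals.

Form the Lagrangian:
  L(x, lambda) = (1/2) x^T Q x + c^T x + lambda^T (A x - b)
Stationarity (grad_x L = 0): Q x + c + A^T lambda = 0.
Primal feasibility: A x = b.

This gives the KKT block system:
  [ Q   A^T ] [ x     ]   [-c ]
  [ A    0  ] [ lambda ] = [ b ]

Solving the linear system:
  x*      = (-0.678, -0.9661)
  lambda* = (2.5085)
  f(x*)   = 4.4407

x* = (-0.678, -0.9661), lambda* = (2.5085)


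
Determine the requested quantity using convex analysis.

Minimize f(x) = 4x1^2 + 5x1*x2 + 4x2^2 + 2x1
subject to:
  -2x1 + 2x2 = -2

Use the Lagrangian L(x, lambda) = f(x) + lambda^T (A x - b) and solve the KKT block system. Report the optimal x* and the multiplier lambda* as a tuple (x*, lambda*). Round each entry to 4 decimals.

Form the Lagrangian:
  L(x, lambda) = (1/2) x^T Q x + c^T x + lambda^T (A x - b)
Stationarity (grad_x L = 0): Q x + c + A^T lambda = 0.
Primal feasibility: A x = b.

This gives the KKT block system:
  [ Q   A^T ] [ x     ]   [-c ]
  [ A    0  ] [ lambda ] = [ b ]

Solving the linear system:
  x*      = (0.4231, -0.5769)
  lambda* = (1.25)
  f(x*)   = 1.6731

x* = (0.4231, -0.5769), lambda* = (1.25)


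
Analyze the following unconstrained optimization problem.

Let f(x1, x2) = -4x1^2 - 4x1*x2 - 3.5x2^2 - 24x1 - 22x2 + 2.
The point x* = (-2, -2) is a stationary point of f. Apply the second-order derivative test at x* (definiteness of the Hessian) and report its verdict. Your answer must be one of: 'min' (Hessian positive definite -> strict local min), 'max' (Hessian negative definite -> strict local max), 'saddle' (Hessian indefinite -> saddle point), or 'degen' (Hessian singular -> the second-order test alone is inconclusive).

Compute the Hessian H = grad^2 f:
  H = [[-8, -4], [-4, -7]]
Verify stationarity: grad f(x*) = H x* + g = (0, 0).
Eigenvalues of H: -11.5311, -3.4689.
Both eigenvalues < 0, so H is negative definite -> x* is a strict local max.

max


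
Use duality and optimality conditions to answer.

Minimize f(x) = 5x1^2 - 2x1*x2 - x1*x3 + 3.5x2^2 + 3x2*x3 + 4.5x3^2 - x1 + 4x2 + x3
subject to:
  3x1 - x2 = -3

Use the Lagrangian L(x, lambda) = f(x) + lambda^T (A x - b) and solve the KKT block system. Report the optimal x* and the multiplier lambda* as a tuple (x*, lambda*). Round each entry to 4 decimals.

Form the Lagrangian:
  L(x, lambda) = (1/2) x^T Q x + c^T x + lambda^T (A x - b)
Stationarity (grad_x L = 0): Q x + c + A^T lambda = 0.
Primal feasibility: A x = b.

This gives the KKT block system:
  [ Q   A^T ] [ x     ]   [-c ]
  [ A    0  ] [ lambda ] = [ b ]

Solving the linear system:
  x*      = (-1.0969, -0.2907, -0.1361)
  lambda* = (3.7505)
  f(x*)   = 5.5247

x* = (-1.0969, -0.2907, -0.1361), lambda* = (3.7505)


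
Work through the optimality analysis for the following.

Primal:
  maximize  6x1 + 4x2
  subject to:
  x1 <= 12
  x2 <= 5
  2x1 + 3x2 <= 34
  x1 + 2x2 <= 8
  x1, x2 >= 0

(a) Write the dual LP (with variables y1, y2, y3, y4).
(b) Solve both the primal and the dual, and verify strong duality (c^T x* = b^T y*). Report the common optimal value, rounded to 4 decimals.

The standard primal-dual pair for 'max c^T x s.t. A x <= b, x >= 0' is:
  Dual:  min b^T y  s.t.  A^T y >= c,  y >= 0.

So the dual LP is:
  minimize  12y1 + 5y2 + 34y3 + 8y4
  subject to:
    y1 + 2y3 + y4 >= 6
    y2 + 3y3 + 2y4 >= 4
    y1, y2, y3, y4 >= 0

Solving the primal: x* = (8, 0).
  primal value c^T x* = 48.
Solving the dual: y* = (0, 0, 0, 6).
  dual value b^T y* = 48.
Strong duality: c^T x* = b^T y*. Confirmed.

48


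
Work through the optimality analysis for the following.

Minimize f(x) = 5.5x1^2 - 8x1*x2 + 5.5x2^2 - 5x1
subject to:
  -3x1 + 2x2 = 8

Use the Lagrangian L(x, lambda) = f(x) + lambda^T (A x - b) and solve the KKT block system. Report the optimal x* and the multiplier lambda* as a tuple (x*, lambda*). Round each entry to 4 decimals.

Form the Lagrangian:
  L(x, lambda) = (1/2) x^T Q x + c^T x + lambda^T (A x - b)
Stationarity (grad_x L = 0): Q x + c + A^T lambda = 0.
Primal feasibility: A x = b.

This gives the KKT block system:
  [ Q   A^T ] [ x     ]   [-c ]
  [ A    0  ] [ lambda ] = [ b ]

Solving the linear system:
  x*      = (-2.4681, 0.2979)
  lambda* = (-11.5106)
  f(x*)   = 52.2128

x* = (-2.4681, 0.2979), lambda* = (-11.5106)


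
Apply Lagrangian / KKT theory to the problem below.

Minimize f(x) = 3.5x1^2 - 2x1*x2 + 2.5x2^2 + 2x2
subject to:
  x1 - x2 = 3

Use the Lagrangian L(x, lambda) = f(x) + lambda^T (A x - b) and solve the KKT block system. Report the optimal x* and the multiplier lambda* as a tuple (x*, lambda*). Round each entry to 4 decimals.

Form the Lagrangian:
  L(x, lambda) = (1/2) x^T Q x + c^T x + lambda^T (A x - b)
Stationarity (grad_x L = 0): Q x + c + A^T lambda = 0.
Primal feasibility: A x = b.

This gives the KKT block system:
  [ Q   A^T ] [ x     ]   [-c ]
  [ A    0  ] [ lambda ] = [ b ]

Solving the linear system:
  x*      = (0.875, -2.125)
  lambda* = (-10.375)
  f(x*)   = 13.4375

x* = (0.875, -2.125), lambda* = (-10.375)


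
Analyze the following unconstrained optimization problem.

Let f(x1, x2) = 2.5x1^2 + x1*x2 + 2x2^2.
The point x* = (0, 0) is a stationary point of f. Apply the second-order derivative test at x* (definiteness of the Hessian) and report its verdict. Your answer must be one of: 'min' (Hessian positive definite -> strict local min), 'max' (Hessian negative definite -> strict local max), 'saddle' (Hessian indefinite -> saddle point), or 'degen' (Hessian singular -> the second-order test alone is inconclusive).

Compute the Hessian H = grad^2 f:
  H = [[5, 1], [1, 4]]
Verify stationarity: grad f(x*) = H x* + g = (0, 0).
Eigenvalues of H: 3.382, 5.618.
Both eigenvalues > 0, so H is positive definite -> x* is a strict local min.

min


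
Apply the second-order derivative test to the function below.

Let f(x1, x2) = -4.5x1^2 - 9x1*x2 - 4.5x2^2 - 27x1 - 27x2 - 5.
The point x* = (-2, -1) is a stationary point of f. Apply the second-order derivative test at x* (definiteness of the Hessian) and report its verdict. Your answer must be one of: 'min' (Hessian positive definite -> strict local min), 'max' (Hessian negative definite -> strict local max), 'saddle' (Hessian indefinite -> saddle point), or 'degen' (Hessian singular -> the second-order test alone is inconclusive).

Compute the Hessian H = grad^2 f:
  H = [[-9, -9], [-9, -9]]
Verify stationarity: grad f(x*) = H x* + g = (0, 0).
Eigenvalues of H: -18, 0.
H has a zero eigenvalue (singular; negative semidefinite but not definite), so H is neither positive definite, negative definite, nor indefinite. The second-order test alone is inconclusive -> degen.
(Indeed, f is constant along the null direction of H through x*, so x* is not a strict local extremum.)

degen


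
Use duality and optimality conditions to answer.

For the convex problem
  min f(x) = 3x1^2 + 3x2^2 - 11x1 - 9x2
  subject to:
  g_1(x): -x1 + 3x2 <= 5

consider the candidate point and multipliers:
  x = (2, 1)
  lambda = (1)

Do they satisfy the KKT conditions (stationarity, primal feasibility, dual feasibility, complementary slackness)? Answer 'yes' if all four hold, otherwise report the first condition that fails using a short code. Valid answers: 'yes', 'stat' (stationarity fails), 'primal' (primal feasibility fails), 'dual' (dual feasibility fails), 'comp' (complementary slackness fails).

Gradient of f: grad f(x) = Q x + c = (1, -3)
Constraint values g_i(x) = a_i^T x - b_i:
  g_1((2, 1)) = -4
Stationarity residual: grad f(x) + sum_i lambda_i a_i = (0, 0)
  -> stationarity OK
Primal feasibility (all g_i <= 0): OK
Dual feasibility (all lambda_i >= 0): OK
Complementary slackness (lambda_i * g_i(x) = 0 for all i): FAILS

Verdict: the first failing condition is complementary_slackness -> comp.

comp


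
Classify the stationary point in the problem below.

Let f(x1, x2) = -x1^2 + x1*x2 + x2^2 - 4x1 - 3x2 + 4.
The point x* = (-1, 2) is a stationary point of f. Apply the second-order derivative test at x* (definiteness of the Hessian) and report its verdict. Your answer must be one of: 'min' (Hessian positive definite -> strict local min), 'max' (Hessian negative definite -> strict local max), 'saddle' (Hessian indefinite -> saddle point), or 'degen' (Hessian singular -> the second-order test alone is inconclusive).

Compute the Hessian H = grad^2 f:
  H = [[-2, 1], [1, 2]]
Verify stationarity: grad f(x*) = H x* + g = (0, 0).
Eigenvalues of H: -2.2361, 2.2361.
Eigenvalues have mixed signs, so H is indefinite -> x* is a saddle point.

saddle


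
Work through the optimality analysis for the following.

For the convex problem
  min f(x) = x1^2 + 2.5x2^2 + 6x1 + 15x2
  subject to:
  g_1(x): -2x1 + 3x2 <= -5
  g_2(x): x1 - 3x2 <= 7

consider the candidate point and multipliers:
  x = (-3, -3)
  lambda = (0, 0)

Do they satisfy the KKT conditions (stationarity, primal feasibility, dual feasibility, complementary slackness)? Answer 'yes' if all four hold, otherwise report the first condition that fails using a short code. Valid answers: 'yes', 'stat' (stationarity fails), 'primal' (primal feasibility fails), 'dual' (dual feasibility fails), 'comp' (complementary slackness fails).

Gradient of f: grad f(x) = Q x + c = (0, 0)
Constraint values g_i(x) = a_i^T x - b_i:
  g_1((-3, -3)) = 2
  g_2((-3, -3)) = -1
Stationarity residual: grad f(x) + sum_i lambda_i a_i = (0, 0)
  -> stationarity OK
Primal feasibility (all g_i <= 0): FAILS
Dual feasibility (all lambda_i >= 0): OK
Complementary slackness (lambda_i * g_i(x) = 0 for all i): OK

Verdict: the first failing condition is primal_feasibility -> primal.

primal


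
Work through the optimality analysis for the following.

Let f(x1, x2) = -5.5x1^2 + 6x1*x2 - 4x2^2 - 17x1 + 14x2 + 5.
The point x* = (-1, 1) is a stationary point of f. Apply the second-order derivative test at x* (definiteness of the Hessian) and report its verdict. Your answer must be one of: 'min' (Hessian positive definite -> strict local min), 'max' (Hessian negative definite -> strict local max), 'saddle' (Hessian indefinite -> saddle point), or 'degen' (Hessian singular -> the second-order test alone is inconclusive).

Compute the Hessian H = grad^2 f:
  H = [[-11, 6], [6, -8]]
Verify stationarity: grad f(x*) = H x* + g = (0, 0).
Eigenvalues of H: -15.6847, -3.3153.
Both eigenvalues < 0, so H is negative definite -> x* is a strict local max.

max


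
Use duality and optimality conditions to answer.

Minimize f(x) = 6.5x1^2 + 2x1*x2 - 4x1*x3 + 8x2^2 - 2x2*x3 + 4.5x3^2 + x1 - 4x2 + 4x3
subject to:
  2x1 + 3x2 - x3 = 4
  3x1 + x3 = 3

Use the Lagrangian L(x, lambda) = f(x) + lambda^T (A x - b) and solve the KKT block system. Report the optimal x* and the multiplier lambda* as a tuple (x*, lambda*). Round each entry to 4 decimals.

Form the Lagrangian:
  L(x, lambda) = (1/2) x^T Q x + c^T x + lambda^T (A x - b)
Stationarity (grad_x L = 0): Q x + c + A^T lambda = 0.
Primal feasibility: A x = b.

This gives the KKT block system:
  [ Q   A^T ] [ x     ]   [-c ]
  [ A    0  ] [ lambda ] = [ b ]

Solving the linear system:
  x*      = (0.964, 0.7267, 0.108)
  lambda* = (-3.1129, -2.7758)
  f(x*)   = 9.6342

x* = (0.964, 0.7267, 0.108), lambda* = (-3.1129, -2.7758)


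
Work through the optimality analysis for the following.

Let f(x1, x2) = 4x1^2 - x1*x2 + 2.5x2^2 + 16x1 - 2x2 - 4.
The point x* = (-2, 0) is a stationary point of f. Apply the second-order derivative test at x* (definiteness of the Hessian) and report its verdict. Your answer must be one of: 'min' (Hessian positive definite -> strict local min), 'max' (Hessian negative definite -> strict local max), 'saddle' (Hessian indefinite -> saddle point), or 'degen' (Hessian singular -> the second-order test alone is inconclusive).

Compute the Hessian H = grad^2 f:
  H = [[8, -1], [-1, 5]]
Verify stationarity: grad f(x*) = H x* + g = (0, 0).
Eigenvalues of H: 4.6972, 8.3028.
Both eigenvalues > 0, so H is positive definite -> x* is a strict local min.

min


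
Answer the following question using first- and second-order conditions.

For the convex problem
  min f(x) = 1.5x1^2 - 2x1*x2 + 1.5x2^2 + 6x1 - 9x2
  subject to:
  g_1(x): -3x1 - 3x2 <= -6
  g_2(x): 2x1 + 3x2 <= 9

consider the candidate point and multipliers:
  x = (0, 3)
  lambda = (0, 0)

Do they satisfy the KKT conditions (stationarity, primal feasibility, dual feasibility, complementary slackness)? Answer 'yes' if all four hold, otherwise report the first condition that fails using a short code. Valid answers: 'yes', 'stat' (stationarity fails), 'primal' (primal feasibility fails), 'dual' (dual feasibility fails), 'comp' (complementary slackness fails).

Gradient of f: grad f(x) = Q x + c = (0, 0)
Constraint values g_i(x) = a_i^T x - b_i:
  g_1((0, 3)) = -3
  g_2((0, 3)) = 0
Stationarity residual: grad f(x) + sum_i lambda_i a_i = (0, 0)
  -> stationarity OK
Primal feasibility (all g_i <= 0): OK
Dual feasibility (all lambda_i >= 0): OK
Complementary slackness (lambda_i * g_i(x) = 0 for all i): OK

Verdict: yes, KKT holds.

yes


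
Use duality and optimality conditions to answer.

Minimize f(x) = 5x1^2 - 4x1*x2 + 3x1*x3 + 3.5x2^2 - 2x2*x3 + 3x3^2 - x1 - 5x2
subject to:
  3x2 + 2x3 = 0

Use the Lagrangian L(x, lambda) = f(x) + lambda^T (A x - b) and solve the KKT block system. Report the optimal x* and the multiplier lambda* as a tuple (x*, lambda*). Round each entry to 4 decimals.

Form the Lagrangian:
  L(x, lambda) = (1/2) x^T Q x + c^T x + lambda^T (A x - b)
Stationarity (grad_x L = 0): Q x + c + A^T lambda = 0.
Primal feasibility: A x = b.

This gives the KKT block system:
  [ Q   A^T ] [ x     ]   [-c ]
  [ A    0  ] [ lambda ] = [ b ]

Solving the linear system:
  x*      = (0.358, 0.3035, -0.4553)
  lambda* = (1.1323)
  f(x*)   = -0.9377

x* = (0.358, 0.3035, -0.4553), lambda* = (1.1323)


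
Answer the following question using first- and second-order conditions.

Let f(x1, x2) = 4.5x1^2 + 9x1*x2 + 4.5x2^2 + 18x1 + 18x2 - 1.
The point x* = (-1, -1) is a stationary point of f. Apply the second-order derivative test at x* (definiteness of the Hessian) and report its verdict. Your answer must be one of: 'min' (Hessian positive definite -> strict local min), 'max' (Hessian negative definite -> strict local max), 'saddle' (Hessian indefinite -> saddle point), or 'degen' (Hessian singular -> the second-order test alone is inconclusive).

Compute the Hessian H = grad^2 f:
  H = [[9, 9], [9, 9]]
Verify stationarity: grad f(x*) = H x* + g = (0, 0).
Eigenvalues of H: 0, 18.
H has a zero eigenvalue (singular; positive semidefinite but not definite), so H is neither positive definite, negative definite, nor indefinite. The second-order test alone is inconclusive -> degen.
(Indeed, f is constant along the null direction of H through x*, so x* is not a strict local extremum.)

degen


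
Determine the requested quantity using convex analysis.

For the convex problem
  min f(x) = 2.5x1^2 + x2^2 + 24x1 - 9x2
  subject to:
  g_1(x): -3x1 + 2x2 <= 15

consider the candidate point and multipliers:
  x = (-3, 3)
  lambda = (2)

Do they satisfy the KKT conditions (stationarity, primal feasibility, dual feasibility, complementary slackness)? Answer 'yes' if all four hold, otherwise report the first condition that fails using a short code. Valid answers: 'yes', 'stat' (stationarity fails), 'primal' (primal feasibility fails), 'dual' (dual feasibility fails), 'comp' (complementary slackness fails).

Gradient of f: grad f(x) = Q x + c = (9, -3)
Constraint values g_i(x) = a_i^T x - b_i:
  g_1((-3, 3)) = 0
Stationarity residual: grad f(x) + sum_i lambda_i a_i = (3, 1)
  -> stationarity FAILS
Primal feasibility (all g_i <= 0): OK
Dual feasibility (all lambda_i >= 0): OK
Complementary slackness (lambda_i * g_i(x) = 0 for all i): OK

Verdict: the first failing condition is stationarity -> stat.

stat


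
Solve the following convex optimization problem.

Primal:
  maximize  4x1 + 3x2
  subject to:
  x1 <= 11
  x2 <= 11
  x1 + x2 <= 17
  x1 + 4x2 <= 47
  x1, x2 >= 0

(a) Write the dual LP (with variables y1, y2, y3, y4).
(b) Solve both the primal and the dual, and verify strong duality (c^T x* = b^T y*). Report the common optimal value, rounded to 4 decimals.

The standard primal-dual pair for 'max c^T x s.t. A x <= b, x >= 0' is:
  Dual:  min b^T y  s.t.  A^T y >= c,  y >= 0.

So the dual LP is:
  minimize  11y1 + 11y2 + 17y3 + 47y4
  subject to:
    y1 + y3 + y4 >= 4
    y2 + y3 + 4y4 >= 3
    y1, y2, y3, y4 >= 0

Solving the primal: x* = (11, 6).
  primal value c^T x* = 62.
Solving the dual: y* = (1, 0, 3, 0).
  dual value b^T y* = 62.
Strong duality: c^T x* = b^T y*. Confirmed.

62


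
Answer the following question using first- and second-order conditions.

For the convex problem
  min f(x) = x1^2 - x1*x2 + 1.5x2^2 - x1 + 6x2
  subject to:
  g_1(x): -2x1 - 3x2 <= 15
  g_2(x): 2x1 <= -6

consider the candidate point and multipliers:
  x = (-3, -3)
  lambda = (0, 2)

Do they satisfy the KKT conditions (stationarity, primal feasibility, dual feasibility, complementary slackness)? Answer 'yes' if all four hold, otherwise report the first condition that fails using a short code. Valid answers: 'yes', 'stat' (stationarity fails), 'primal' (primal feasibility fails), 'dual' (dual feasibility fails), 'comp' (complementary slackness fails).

Gradient of f: grad f(x) = Q x + c = (-4, 0)
Constraint values g_i(x) = a_i^T x - b_i:
  g_1((-3, -3)) = 0
  g_2((-3, -3)) = 0
Stationarity residual: grad f(x) + sum_i lambda_i a_i = (0, 0)
  -> stationarity OK
Primal feasibility (all g_i <= 0): OK
Dual feasibility (all lambda_i >= 0): OK
Complementary slackness (lambda_i * g_i(x) = 0 for all i): OK

Verdict: yes, KKT holds.

yes


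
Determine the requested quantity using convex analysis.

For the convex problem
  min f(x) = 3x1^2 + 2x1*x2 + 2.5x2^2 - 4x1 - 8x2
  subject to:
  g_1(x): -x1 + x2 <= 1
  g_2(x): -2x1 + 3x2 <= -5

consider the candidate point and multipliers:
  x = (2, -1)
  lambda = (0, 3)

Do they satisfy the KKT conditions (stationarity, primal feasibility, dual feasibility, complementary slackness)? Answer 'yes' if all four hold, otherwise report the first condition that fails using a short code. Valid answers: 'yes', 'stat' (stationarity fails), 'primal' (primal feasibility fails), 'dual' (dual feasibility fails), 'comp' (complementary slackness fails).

Gradient of f: grad f(x) = Q x + c = (6, -9)
Constraint values g_i(x) = a_i^T x - b_i:
  g_1((2, -1)) = -4
  g_2((2, -1)) = -2
Stationarity residual: grad f(x) + sum_i lambda_i a_i = (0, 0)
  -> stationarity OK
Primal feasibility (all g_i <= 0): OK
Dual feasibility (all lambda_i >= 0): OK
Complementary slackness (lambda_i * g_i(x) = 0 for all i): FAILS

Verdict: the first failing condition is complementary_slackness -> comp.

comp


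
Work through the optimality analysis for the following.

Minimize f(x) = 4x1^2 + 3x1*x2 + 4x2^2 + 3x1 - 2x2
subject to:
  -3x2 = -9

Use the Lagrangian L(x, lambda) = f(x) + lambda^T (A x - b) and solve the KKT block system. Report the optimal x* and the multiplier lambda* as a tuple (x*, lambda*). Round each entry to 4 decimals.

Form the Lagrangian:
  L(x, lambda) = (1/2) x^T Q x + c^T x + lambda^T (A x - b)
Stationarity (grad_x L = 0): Q x + c + A^T lambda = 0.
Primal feasibility: A x = b.

This gives the KKT block system:
  [ Q   A^T ] [ x     ]   [-c ]
  [ A    0  ] [ lambda ] = [ b ]

Solving the linear system:
  x*      = (-1.5, 3)
  lambda* = (5.8333)
  f(x*)   = 21

x* = (-1.5, 3), lambda* = (5.8333)


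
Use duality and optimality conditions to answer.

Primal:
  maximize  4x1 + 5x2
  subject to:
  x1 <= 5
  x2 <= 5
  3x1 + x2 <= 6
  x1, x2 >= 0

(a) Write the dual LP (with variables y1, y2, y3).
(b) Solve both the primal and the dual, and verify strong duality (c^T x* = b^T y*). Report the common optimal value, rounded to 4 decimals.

The standard primal-dual pair for 'max c^T x s.t. A x <= b, x >= 0' is:
  Dual:  min b^T y  s.t.  A^T y >= c,  y >= 0.

So the dual LP is:
  minimize  5y1 + 5y2 + 6y3
  subject to:
    y1 + 3y3 >= 4
    y2 + y3 >= 5
    y1, y2, y3 >= 0

Solving the primal: x* = (0.3333, 5).
  primal value c^T x* = 26.3333.
Solving the dual: y* = (0, 3.6667, 1.3333).
  dual value b^T y* = 26.3333.
Strong duality: c^T x* = b^T y*. Confirmed.

26.3333


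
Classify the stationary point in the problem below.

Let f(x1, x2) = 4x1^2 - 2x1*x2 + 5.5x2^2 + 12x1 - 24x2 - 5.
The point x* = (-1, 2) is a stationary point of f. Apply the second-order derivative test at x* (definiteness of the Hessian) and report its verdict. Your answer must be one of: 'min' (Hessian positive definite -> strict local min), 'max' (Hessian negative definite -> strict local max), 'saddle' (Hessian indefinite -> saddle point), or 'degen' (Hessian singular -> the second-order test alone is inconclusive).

Compute the Hessian H = grad^2 f:
  H = [[8, -2], [-2, 11]]
Verify stationarity: grad f(x*) = H x* + g = (0, 0).
Eigenvalues of H: 7, 12.
Both eigenvalues > 0, so H is positive definite -> x* is a strict local min.

min


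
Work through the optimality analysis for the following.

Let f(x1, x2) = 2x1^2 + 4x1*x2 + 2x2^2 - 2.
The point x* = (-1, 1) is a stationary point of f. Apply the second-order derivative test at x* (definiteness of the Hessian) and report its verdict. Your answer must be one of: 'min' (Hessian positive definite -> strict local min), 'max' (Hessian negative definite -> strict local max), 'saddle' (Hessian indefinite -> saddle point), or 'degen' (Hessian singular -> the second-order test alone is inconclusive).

Compute the Hessian H = grad^2 f:
  H = [[4, 4], [4, 4]]
Verify stationarity: grad f(x*) = H x* + g = (0, 0).
Eigenvalues of H: 0, 8.
H has a zero eigenvalue (singular; positive semidefinite but not definite), so H is neither positive definite, negative definite, nor indefinite. The second-order test alone is inconclusive -> degen.
(Indeed, f is constant along the null direction of H through x*, so x* is not a strict local extremum.)

degen
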